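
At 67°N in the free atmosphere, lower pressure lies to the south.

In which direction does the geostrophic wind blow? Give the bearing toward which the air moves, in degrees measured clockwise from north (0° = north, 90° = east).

270°

The pressure-gradient force points toward the south (bearing 180°).
Geostrophic balance: in the Northern Hemisphere the Coriolis force deflects motion to the right, so the geostrophic wind blows 90° to the right of the pressure-gradient force (low pressure on the left).
Rotating 180° by 90° clockwise gives 270° — the wind blows toward the west.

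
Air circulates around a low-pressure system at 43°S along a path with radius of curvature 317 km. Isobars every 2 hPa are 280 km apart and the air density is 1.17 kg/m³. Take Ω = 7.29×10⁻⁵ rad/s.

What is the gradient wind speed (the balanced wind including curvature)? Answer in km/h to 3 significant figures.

18.9 km/h

Coriolis parameter at 43°S:
f = 2Ω sin φ = 2 × 7.29×10⁻⁵ × sin 43° = 9.94×10⁻⁵ s⁻¹
Pressure gradient: |∂P/∂n| = 200 Pa / 280000 m = 7.14×10⁻⁴ Pa/m
Geostrophic speed: V_g = |∂P/∂n|/(fρ) = 7.14×10⁻⁴/(9.94×10⁻⁵ × 1.17) = 6.14 m/s
Around a low, centrifugal force acts outward with Coriolis, so pressure-gradient force balances both:
(1/ρ)|∂P/∂n| = fV + V²/R  →  V² + fR·V − fR·V_g = 0
With fR = 9.94×10⁻⁵ × 317×10³ m = 31.5 m/s:
V = [−fR + √((fR)² + 4 fR V_g)]/2 = [−31.5 + √(31.5² + 4×31.5×6.14)]/2 = 5.26 m/s
Subgeostrophic (V < V_g = 6.14 m/s), as expected around a low.
Converting: 5.26 m/s × 3.6 = 18.9 km/h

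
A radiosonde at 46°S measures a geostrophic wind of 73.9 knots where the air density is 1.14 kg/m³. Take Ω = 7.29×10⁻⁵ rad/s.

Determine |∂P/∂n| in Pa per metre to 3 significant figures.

4.55×10⁻³ Pa/m

Coriolis parameter at 46°S:
f = 2Ω sin φ = 2 × 7.29×10⁻⁵ × sin 46° = 1.05×10⁻⁴ s⁻¹
Wind speed in SI: 73.9 knots = 38.0 m/s
Geostrophic balance rearranged: |∂P/∂n| = f ρ V_g
|∂P/∂n| = 1.05×10⁻⁴ × 1.14 × 38.0 = 4.55×10⁻³ Pa/m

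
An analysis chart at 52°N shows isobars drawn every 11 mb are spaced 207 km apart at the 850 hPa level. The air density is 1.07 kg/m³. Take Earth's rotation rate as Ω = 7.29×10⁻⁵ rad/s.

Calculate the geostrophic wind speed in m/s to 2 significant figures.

43 m/s

Coriolis parameter at 52°N:
f = 2Ω sin φ = 2 × 7.29×10⁻⁵ × sin 52° = 1.15×10⁻⁴ s⁻¹
Pressure gradient: |∂P/∂n| = 1100 Pa / 207000 m = 5.31×10⁻³ Pa/m
Geostrophic balance (pressure-gradient force = Coriolis force):
V_g = (1/(fρ)) |∂P/∂n| = 5.31×10⁻³ / (1.15×10⁻⁴ × 1.07) = 43.2 m/s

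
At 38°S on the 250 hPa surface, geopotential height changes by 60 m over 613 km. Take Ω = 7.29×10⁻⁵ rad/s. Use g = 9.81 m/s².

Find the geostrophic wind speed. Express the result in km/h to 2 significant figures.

Coriolis parameter at 38°S:
f = 2Ω sin φ = 2 × 7.29×10⁻⁵ × sin 38° = 8.98×10⁻⁵ s⁻¹
Height gradient: |∂Z/∂n| = 60 m / 613000 m = 9.79×10⁻⁵
On a pressure surface, geostrophic balance gives V_g = (g/f)|∂Z/∂n|:
V_g = 9.81 × 9.79×10⁻⁵ / 8.98×10⁻⁵ = 10.7 m/s
Converting: 10.7 m/s × 3.6 = 39 km/h

39 km/h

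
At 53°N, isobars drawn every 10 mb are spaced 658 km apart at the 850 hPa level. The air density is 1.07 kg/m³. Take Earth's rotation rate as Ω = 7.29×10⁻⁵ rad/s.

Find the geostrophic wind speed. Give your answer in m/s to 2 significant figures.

12 m/s

Coriolis parameter at 53°N:
f = 2Ω sin φ = 2 × 7.29×10⁻⁵ × sin 53° = 1.16×10⁻⁴ s⁻¹
Pressure gradient: |∂P/∂n| = 1000 Pa / 658000 m = 1.52×10⁻³ Pa/m
Geostrophic balance (pressure-gradient force = Coriolis force):
V_g = (1/(fρ)) |∂P/∂n| = 1.52×10⁻³ / (1.16×10⁻⁴ × 1.07) = 12.2 m/s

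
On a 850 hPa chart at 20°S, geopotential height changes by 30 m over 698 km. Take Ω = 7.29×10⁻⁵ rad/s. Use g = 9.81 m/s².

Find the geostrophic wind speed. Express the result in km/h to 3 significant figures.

Coriolis parameter at 20°S:
f = 2Ω sin φ = 2 × 7.29×10⁻⁵ × sin 20° = 4.99×10⁻⁵ s⁻¹
Height gradient: |∂Z/∂n| = 30 m / 698000 m = 4.30×10⁻⁵
On a pressure surface, geostrophic balance gives V_g = (g/f)|∂Z/∂n|:
V_g = 9.81 × 4.30×10⁻⁵ / 4.99×10⁻⁵ = 8.46 m/s
Converting: 8.46 m/s × 3.6 = 30.4 km/h

30.4 km/h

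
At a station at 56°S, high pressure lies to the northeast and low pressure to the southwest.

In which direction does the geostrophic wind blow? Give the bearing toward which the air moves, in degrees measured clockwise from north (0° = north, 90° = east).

The pressure-gradient force points toward the southwest (bearing 225°).
Geostrophic balance: in the Southern Hemisphere the Coriolis force deflects motion to the left, so the geostrophic wind blows 90° to the left of the pressure-gradient force (low pressure on the right).
Rotating 225° by 90° counterclockwise gives 135° — the wind blows toward the southeast.

135°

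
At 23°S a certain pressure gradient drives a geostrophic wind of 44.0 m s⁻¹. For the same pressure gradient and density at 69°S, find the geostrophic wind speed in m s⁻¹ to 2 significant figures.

18 m s⁻¹

With the same pressure gradient and density, V_g ∝ 1/f ∝ 1/sin φ.
V₂ = V₁ · sin φ₁ / sin φ₂ = 44.0 × sin 23° / sin 69°
V₂ = 44.0 × 0.3907/0.9336 = 18 m s⁻¹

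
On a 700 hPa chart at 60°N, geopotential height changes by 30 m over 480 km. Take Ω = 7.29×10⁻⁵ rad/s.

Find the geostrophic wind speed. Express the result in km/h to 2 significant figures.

17 km/h

Coriolis parameter at 60°N:
f = 2Ω sin φ = 2 × 7.29×10⁻⁵ × sin 60° = 1.26×10⁻⁴ s⁻¹
Height gradient: |∂Z/∂n| = 30 m / 480000 m = 6.25×10⁻⁵
On a pressure surface, geostrophic balance gives V_g = (g/f)|∂Z/∂n|:
V_g = 9.81 × 6.25×10⁻⁵ / 1.26×10⁻⁴ = 4.86 m/s
Converting: 4.86 m/s × 3.6 = 17 km/h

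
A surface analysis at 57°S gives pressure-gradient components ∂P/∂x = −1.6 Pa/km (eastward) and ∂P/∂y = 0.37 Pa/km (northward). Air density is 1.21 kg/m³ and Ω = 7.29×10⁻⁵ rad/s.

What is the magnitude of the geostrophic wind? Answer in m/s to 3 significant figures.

Coriolis parameter at 57°S:
f = 2Ω sin φ = 2 × 7.29×10⁻⁵ × sin 57° = 1.22×10⁻⁴ s⁻¹
In the Southern Hemisphere f is negative: f = −1.22×10⁻⁴ s⁻¹.
Component geostrophic relations (x east, y north):
u_g = −(1/(fρ)) ∂P/∂y,  v_g = (1/(fρ)) ∂P/∂x
u_g = −(0.37×10⁻³)/(−1.22×10⁻⁴ × 1.21) = 2.50 m/s;  v_g = (−1.6×10⁻³)/(−1.22×10⁻⁴ × 1.21) = 10.8 m/s
|V_g| = √(u_g² + v_g²) = 11.1 m/s

11.1 m/s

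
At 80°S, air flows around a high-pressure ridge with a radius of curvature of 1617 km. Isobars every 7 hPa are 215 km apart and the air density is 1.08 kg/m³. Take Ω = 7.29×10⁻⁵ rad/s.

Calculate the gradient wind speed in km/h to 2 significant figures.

84 km/h

Coriolis parameter at 80°S:
f = 2Ω sin φ = 2 × 7.29×10⁻⁵ × sin 80° = 1.44×10⁻⁴ s⁻¹
Pressure gradient: |∂P/∂n| = 700 Pa / 215000 m = 3.26×10⁻³ Pa/m
Geostrophic speed: V_g = |∂P/∂n|/(fρ) = 3.26×10⁻³/(1.44×10⁻⁴ × 1.08) = 21.0 m/s
Around a high, pressure-gradient force acts outward with centrifugal, so Coriolis balances both:
fV = (1/ρ)|∂P/∂n| + V²/R  →  V² − fR·V + fR·V_g = 0
With fR = 1.44×10⁻⁴ × 1617×10³ m = 232 m/s:
V = [fR − √((fR)² − 4 fR V_g)]/2 = [232 − √(232² − 4×232×21)]/2 = 23.3 m/s
Supergeostrophic (V > V_g = 21 m/s), as expected around a high.
Converting: 23.3 m/s × 3.6 = 84 km/h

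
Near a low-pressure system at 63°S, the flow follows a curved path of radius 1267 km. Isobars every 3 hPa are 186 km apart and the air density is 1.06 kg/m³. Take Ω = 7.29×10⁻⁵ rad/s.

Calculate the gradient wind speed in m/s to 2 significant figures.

Coriolis parameter at 63°S:
f = 2Ω sin φ = 2 × 7.29×10⁻⁵ × sin 63° = 1.30×10⁻⁴ s⁻¹
Pressure gradient: |∂P/∂n| = 300 Pa / 186000 m = 1.61×10⁻³ Pa/m
Geostrophic speed: V_g = |∂P/∂n|/(fρ) = 1.61×10⁻³/(1.30×10⁻⁴ × 1.06) = 11.7 m/s
Around a low, centrifugal force acts outward with Coriolis, so pressure-gradient force balances both:
(1/ρ)|∂P/∂n| = fV + V²/R  →  V² + fR·V − fR·V_g = 0
With fR = 1.30×10⁻⁴ × 1267×10³ m = 165 m/s:
V = [−fR + √((fR)² + 4 fR V_g)]/2 = [−165 + √(165² + 4×165×11.7)]/2 = 11 m/s
Subgeostrophic (V < V_g = 11.7 m/s), as expected around a low.

11 m/s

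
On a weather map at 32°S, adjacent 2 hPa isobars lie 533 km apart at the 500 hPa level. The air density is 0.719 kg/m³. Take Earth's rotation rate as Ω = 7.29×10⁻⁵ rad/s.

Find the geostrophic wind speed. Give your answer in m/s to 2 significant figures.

Coriolis parameter at 32°S:
f = 2Ω sin φ = 2 × 7.29×10⁻⁵ × sin 32° = 7.73×10⁻⁵ s⁻¹
Pressure gradient: |∂P/∂n| = 200 Pa / 533000 m = 3.75×10⁻⁴ Pa/m
Geostrophic balance (pressure-gradient force = Coriolis force):
V_g = (1/(fρ)) |∂P/∂n| = 3.75×10⁻⁴ / (7.73×10⁻⁵ × 0.719) = 6.75 m/s

6.8 m/s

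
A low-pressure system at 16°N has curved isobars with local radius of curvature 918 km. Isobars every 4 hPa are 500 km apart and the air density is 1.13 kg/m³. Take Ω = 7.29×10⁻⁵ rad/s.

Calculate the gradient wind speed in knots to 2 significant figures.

25 knots

Coriolis parameter at 16°N:
f = 2Ω sin φ = 2 × 7.29×10⁻⁵ × sin 16° = 4.02×10⁻⁵ s⁻¹
Pressure gradient: |∂P/∂n| = 400 Pa / 500000 m = 8.00×10⁻⁴ Pa/m
Geostrophic speed: V_g = |∂P/∂n|/(fρ) = 8.00×10⁻⁴/(4.02×10⁻⁵ × 1.13) = 17.6 m/s
Around a low, centrifugal force acts outward with Coriolis, so pressure-gradient force balances both:
(1/ρ)|∂P/∂n| = fV + V²/R  →  V² + fR·V − fR·V_g = 0
With fR = 4.02×10⁻⁵ × 918×10³ m = 36.9 m/s:
V = [−fR + √((fR)² + 4 fR V_g)]/2 = [−36.9 + √(36.9² + 4×36.9×17.6)]/2 = 13 m/s
Subgeostrophic (V < V_g = 17.6 m/s), as expected around a low.
Converting: 13 m/s × 1.944 = 25 knots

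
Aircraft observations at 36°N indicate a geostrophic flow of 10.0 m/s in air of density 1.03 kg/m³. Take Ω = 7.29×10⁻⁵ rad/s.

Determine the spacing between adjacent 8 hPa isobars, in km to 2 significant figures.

910 km

Coriolis parameter at 36°N:
f = 2Ω sin φ = 2 × 7.29×10⁻⁵ × sin 36° = 8.57×10⁻⁵ s⁻¹
Geostrophic balance rearranged: |∂P/∂n| = f ρ V_g
|∂P/∂n| = 8.57×10⁻⁵ × 1.03 × 10.0 = 8.83×10⁻⁴ Pa/m
Isobar spacing: Δn = ΔP/|∂P/∂n| = 800 Pa / 8.83×10⁻⁴ Pa/m = 906310 m ≈ 910 km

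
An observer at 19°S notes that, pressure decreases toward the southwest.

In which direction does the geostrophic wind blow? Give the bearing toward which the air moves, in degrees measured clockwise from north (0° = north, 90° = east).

The pressure-gradient force points toward the southwest (bearing 225°).
Geostrophic balance: in the Southern Hemisphere the Coriolis force deflects motion to the left, so the geostrophic wind blows 90° to the left of the pressure-gradient force (low pressure on the right).
Rotating 225° by 90° counterclockwise gives 135° — the wind blows toward the southeast.

135°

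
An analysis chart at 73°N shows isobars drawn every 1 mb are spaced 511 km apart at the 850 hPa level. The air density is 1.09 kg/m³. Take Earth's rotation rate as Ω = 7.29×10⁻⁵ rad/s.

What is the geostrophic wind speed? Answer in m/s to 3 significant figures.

1.29 m/s

Coriolis parameter at 73°N:
f = 2Ω sin φ = 2 × 7.29×10⁻⁵ × sin 73° = 1.39×10⁻⁴ s⁻¹
Pressure gradient: |∂P/∂n| = 100 Pa / 511000 m = 1.96×10⁻⁴ Pa/m
Geostrophic balance (pressure-gradient force = Coriolis force):
V_g = (1/(fρ)) |∂P/∂n| = 1.96×10⁻⁴ / (1.39×10⁻⁴ × 1.09) = 1.29 m/s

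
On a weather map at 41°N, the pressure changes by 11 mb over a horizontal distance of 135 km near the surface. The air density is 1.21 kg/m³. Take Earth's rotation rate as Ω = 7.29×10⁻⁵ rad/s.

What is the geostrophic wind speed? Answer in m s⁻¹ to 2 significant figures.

70 m s⁻¹

Coriolis parameter at 41°N:
f = 2Ω sin φ = 2 × 7.29×10⁻⁵ × sin 41° = 9.57×10⁻⁵ s⁻¹
Pressure gradient: |∂P/∂n| = 1100 Pa / 135000 m = 8.15×10⁻³ Pa/m
Geostrophic balance (pressure-gradient force = Coriolis force):
V_g = (1/(fρ)) |∂P/∂n| = 8.15×10⁻³ / (9.57×10⁻⁵ × 1.21) = 70.4 m/s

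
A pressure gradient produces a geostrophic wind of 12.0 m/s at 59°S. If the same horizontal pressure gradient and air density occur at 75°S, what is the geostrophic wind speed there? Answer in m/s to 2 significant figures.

11 m/s

With the same pressure gradient and density, V_g ∝ 1/f ∝ 1/sin φ.
V₂ = V₁ · sin φ₁ / sin φ₂ = 12.0 × sin 59° / sin 75°
V₂ = 12.0 × 0.8572/0.9659 = 11 m/s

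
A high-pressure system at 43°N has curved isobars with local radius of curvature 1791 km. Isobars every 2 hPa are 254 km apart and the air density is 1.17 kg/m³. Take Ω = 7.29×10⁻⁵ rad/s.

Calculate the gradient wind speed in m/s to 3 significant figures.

Coriolis parameter at 43°N:
f = 2Ω sin φ = 2 × 7.29×10⁻⁵ × sin 43° = 9.94×10⁻⁵ s⁻¹
Pressure gradient: |∂P/∂n| = 200 Pa / 254000 m = 7.87×10⁻⁴ Pa/m
Geostrophic speed: V_g = |∂P/∂n|/(fρ) = 7.87×10⁻⁴/(9.94×10⁻⁵ × 1.17) = 6.77 m/s
Around a high, pressure-gradient force acts outward with centrifugal, so Coriolis balances both:
fV = (1/ρ)|∂P/∂n| + V²/R  →  V² − fR·V + fR·V_g = 0
With fR = 9.94×10⁻⁵ × 1791×10³ m = 178 m/s:
V = [fR − √((fR)² − 4 fR V_g)]/2 = [178 − √(178² − 4×178×6.77)]/2 = 7.05 m/s
Supergeostrophic (V > V_g = 6.77 m/s), as expected around a high.

7.05 m/s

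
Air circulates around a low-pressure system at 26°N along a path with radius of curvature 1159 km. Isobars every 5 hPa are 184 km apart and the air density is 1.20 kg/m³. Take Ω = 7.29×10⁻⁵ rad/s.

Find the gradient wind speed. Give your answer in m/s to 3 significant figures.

26.2 m/s

Coriolis parameter at 26°N:
f = 2Ω sin φ = 2 × 7.29×10⁻⁵ × sin 26° = 6.39×10⁻⁵ s⁻¹
Pressure gradient: |∂P/∂n| = 500 Pa / 184000 m = 2.72×10⁻³ Pa/m
Geostrophic speed: V_g = |∂P/∂n|/(fρ) = 2.72×10⁻³/(6.39×10⁻⁵ × 1.20) = 35.4 m/s
Around a low, centrifugal force acts outward with Coriolis, so pressure-gradient force balances both:
(1/ρ)|∂P/∂n| = fV + V²/R  →  V² + fR·V − fR·V_g = 0
With fR = 6.39×10⁻⁵ × 1159×10³ m = 74.1 m/s:
V = [−fR + √((fR)² + 4 fR V_g)]/2 = [−74.1 + √(74.1² + 4×74.1×35.4)]/2 = 26.2 m/s
Subgeostrophic (V < V_g = 35.4 m/s), as expected around a low.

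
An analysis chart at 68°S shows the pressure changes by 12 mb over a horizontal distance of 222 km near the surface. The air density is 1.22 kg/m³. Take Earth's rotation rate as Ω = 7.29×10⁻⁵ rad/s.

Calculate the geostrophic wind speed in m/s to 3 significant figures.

Coriolis parameter at 68°S:
f = 2Ω sin φ = 2 × 7.29×10⁻⁵ × sin 68° = 1.35×10⁻⁴ s⁻¹
Pressure gradient: |∂P/∂n| = 1200 Pa / 222000 m = 5.41×10⁻³ Pa/m
Geostrophic balance (pressure-gradient force = Coriolis force):
V_g = (1/(fρ)) |∂P/∂n| = 5.41×10⁻³ / (1.35×10⁻⁴ × 1.22) = 32.8 m/s

32.8 m/s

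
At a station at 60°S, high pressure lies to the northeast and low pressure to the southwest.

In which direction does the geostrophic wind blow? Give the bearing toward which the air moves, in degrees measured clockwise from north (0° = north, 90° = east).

The pressure-gradient force points toward the southwest (bearing 225°).
Geostrophic balance: in the Southern Hemisphere the Coriolis force deflects motion to the left, so the geostrophic wind blows 90° to the left of the pressure-gradient force (low pressure on the right).
Rotating 225° by 90° counterclockwise gives 135° — the wind blows toward the southeast.

135°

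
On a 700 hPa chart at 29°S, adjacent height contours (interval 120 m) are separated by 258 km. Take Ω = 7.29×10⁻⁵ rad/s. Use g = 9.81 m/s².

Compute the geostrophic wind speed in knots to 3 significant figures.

Coriolis parameter at 29°S:
f = 2Ω sin φ = 2 × 7.29×10⁻⁵ × sin 29° = 7.07×10⁻⁵ s⁻¹
Height gradient: |∂Z/∂n| = 120 m / 258000 m = 4.65×10⁻⁴
On a pressure surface, geostrophic balance gives V_g = (g/f)|∂Z/∂n|:
V_g = 9.81 × 4.65×10⁻⁴ / 7.07×10⁻⁵ = 64.6 m/s
Converting: 64.6 m/s × 1.944 = 125 knots

125 knots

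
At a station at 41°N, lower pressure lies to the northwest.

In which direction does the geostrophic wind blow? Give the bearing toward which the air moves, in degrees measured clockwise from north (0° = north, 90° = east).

The pressure-gradient force points toward the northwest (bearing 315°).
Geostrophic balance: in the Northern Hemisphere the Coriolis force deflects motion to the right, so the geostrophic wind blows 90° to the right of the pressure-gradient force (low pressure on the left).
Rotating 315° by 90° clockwise gives 045° — the wind blows toward the northeast.

045°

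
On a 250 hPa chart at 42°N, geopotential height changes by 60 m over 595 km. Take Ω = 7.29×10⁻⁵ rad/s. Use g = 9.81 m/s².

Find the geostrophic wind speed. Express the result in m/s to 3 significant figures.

Coriolis parameter at 42°N:
f = 2Ω sin φ = 2 × 7.29×10⁻⁵ × sin 42° = 9.76×10⁻⁵ s⁻¹
Height gradient: |∂Z/∂n| = 60 m / 595000 m = 1.01×10⁻⁴
On a pressure surface, geostrophic balance gives V_g = (g/f)|∂Z/∂n|:
V_g = 9.81 × 1.01×10⁻⁴ / 9.76×10⁻⁵ = 10.1 m/s

10.1 m/s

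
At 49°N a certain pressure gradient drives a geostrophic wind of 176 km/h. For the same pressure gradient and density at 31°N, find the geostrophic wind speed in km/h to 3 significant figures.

258 km/h

With the same pressure gradient and density, V_g ∝ 1/f ∝ 1/sin φ.
V₂ = V₁ · sin φ₁ / sin φ₂ = 176 × sin 49° / sin 31°
V₂ = 176 × 0.7547/0.5150 = 258 km/h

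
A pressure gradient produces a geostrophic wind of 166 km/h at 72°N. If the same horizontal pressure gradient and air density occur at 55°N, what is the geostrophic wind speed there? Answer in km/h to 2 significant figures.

190 km/h

With the same pressure gradient and density, V_g ∝ 1/f ∝ 1/sin φ.
V₂ = V₁ · sin φ₁ / sin φ₂ = 166 × sin 72° / sin 55°
V₂ = 166 × 0.9511/0.8192 = 190 km/h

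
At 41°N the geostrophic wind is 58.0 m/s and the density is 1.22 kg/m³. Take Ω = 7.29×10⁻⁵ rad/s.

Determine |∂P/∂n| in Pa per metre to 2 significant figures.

6.8×10⁻³ Pa/m

Coriolis parameter at 41°N:
f = 2Ω sin φ = 2 × 7.29×10⁻⁵ × sin 41° = 9.57×10⁻⁵ s⁻¹
Geostrophic balance rearranged: |∂P/∂n| = f ρ V_g
|∂P/∂n| = 9.57×10⁻⁵ × 1.22 × 58.0 = 6.77×10⁻³ Pa/m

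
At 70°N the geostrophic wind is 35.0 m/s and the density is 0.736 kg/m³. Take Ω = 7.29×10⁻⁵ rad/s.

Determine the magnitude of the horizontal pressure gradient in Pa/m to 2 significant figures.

3.5×10⁻³ Pa/m

Coriolis parameter at 70°N:
f = 2Ω sin φ = 2 × 7.29×10⁻⁵ × sin 70° = 1.37×10⁻⁴ s⁻¹
Geostrophic balance rearranged: |∂P/∂n| = f ρ V_g
|∂P/∂n| = 1.37×10⁻⁴ × 0.736 × 35.0 = 3.53×10⁻³ Pa/m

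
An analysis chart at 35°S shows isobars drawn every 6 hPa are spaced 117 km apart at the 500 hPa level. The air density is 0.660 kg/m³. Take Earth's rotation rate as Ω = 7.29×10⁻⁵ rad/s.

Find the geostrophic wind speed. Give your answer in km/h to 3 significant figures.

334 km/h

Coriolis parameter at 35°S:
f = 2Ω sin φ = 2 × 7.29×10⁻⁵ × sin 35° = 8.36×10⁻⁵ s⁻¹
Pressure gradient: |∂P/∂n| = 600 Pa / 117000 m = 5.13×10⁻³ Pa/m
Geostrophic balance (pressure-gradient force = Coriolis force):
V_g = (1/(fρ)) |∂P/∂n| = 5.13×10⁻³ / (8.36×10⁻⁵ × 0.660) = 92.9 m/s
Converting: 92.9 m/s × 3.6 = 334 km/h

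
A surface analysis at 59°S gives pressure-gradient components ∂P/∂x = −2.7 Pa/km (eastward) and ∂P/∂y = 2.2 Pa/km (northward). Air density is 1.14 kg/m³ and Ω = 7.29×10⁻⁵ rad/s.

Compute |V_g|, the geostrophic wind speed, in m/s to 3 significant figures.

24.4 m/s

Coriolis parameter at 59°S:
f = 2Ω sin φ = 2 × 7.29×10⁻⁵ × sin 59° = 1.25×10⁻⁴ s⁻¹
In the Southern Hemisphere f is negative: f = −1.25×10⁻⁴ s⁻¹.
Component geostrophic relations (x east, y north):
u_g = −(1/(fρ)) ∂P/∂y,  v_g = (1/(fρ)) ∂P/∂x
u_g = −(2.2×10⁻³)/(−1.25×10⁻⁴ × 1.14) = 15.4 m/s;  v_g = (−2.7×10⁻³)/(−1.25×10⁻⁴ × 1.14) = 19.0 m/s
|V_g| = √(u_g² + v_g²) = 24.4 m/s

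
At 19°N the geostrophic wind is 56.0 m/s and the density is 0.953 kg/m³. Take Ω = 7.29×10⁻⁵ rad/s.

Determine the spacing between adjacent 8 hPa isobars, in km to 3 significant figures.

Coriolis parameter at 19°N:
f = 2Ω sin φ = 2 × 7.29×10⁻⁵ × sin 19° = 4.75×10⁻⁵ s⁻¹
Geostrophic balance rearranged: |∂P/∂n| = f ρ V_g
|∂P/∂n| = 4.75×10⁻⁵ × 0.953 × 56.0 = 2.53×10⁻³ Pa/m
Isobar spacing: Δn = ΔP/|∂P/∂n| = 800 Pa / 2.53×10⁻³ Pa/m = 315798 m ≈ 316 km

316 km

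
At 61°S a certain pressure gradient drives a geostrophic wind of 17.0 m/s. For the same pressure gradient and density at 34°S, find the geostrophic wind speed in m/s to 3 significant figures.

26.6 m/s

With the same pressure gradient and density, V_g ∝ 1/f ∝ 1/sin φ.
V₂ = V₁ · sin φ₁ / sin φ₂ = 17.0 × sin 61° / sin 34°
V₂ = 17.0 × 0.8746/0.5592 = 26.6 m/s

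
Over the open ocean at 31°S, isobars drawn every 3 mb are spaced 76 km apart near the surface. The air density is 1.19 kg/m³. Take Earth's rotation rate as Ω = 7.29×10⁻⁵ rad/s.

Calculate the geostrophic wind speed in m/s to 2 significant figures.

Coriolis parameter at 31°S:
f = 2Ω sin φ = 2 × 7.29×10⁻⁵ × sin 31° = 7.51×10⁻⁵ s⁻¹
Pressure gradient: |∂P/∂n| = 300 Pa / 76000 m = 3.95×10⁻³ Pa/m
Geostrophic balance (pressure-gradient force = Coriolis force):
V_g = (1/(fρ)) |∂P/∂n| = 3.95×10⁻³ / (7.51×10⁻⁵ × 1.19) = 44.2 m/s

44 m/s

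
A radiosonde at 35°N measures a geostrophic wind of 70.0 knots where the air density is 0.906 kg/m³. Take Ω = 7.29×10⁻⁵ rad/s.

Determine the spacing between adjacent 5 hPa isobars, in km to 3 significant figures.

183 km

Coriolis parameter at 35°N:
f = 2Ω sin φ = 2 × 7.29×10⁻⁵ × sin 35° = 8.36×10⁻⁵ s⁻¹
Wind speed in SI: 70.0 knots = 36.0 m/s
Geostrophic balance rearranged: |∂P/∂n| = f ρ V_g
|∂P/∂n| = 8.36×10⁻⁵ × 0.906 × 36.0 = 2.73×10⁻³ Pa/m
Isobar spacing: Δn = ΔP/|∂P/∂n| = 500 Pa / 2.73×10⁻³ Pa/m = 183255 m ≈ 183 km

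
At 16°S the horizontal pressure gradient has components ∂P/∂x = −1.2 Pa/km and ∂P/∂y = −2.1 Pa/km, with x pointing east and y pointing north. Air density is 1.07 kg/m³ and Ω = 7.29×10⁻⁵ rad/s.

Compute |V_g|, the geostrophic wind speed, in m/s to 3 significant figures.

Coriolis parameter at 16°S:
f = 2Ω sin φ = 2 × 7.29×10⁻⁵ × sin 16° = 4.02×10⁻⁵ s⁻¹
In the Southern Hemisphere f is negative: f = −4.02×10⁻⁵ s⁻¹.
Component geostrophic relations (x east, y north):
u_g = −(1/(fρ)) ∂P/∂y,  v_g = (1/(fρ)) ∂P/∂x
u_g = −(−2.1×10⁻³)/(−4.02×10⁻⁵ × 1.07) = −48.8 m/s;  v_g = (−1.2×10⁻³)/(−4.02×10⁻⁵ × 1.07) = 27.9 m/s
|V_g| = √(u_g² + v_g²) = 56.2 m/s

56.2 m/s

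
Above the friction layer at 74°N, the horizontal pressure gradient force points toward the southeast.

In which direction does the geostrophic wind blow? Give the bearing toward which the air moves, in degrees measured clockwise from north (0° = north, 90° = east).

The pressure-gradient force points toward the southeast (bearing 135°).
Geostrophic balance: in the Northern Hemisphere the Coriolis force deflects motion to the right, so the geostrophic wind blows 90° to the right of the pressure-gradient force (low pressure on the left).
Rotating 135° by 90° clockwise gives 225° — the wind blows toward the southwest.

225°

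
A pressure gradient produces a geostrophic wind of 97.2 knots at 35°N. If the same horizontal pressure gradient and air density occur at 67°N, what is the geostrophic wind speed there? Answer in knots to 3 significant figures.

60.6 knots

With the same pressure gradient and density, V_g ∝ 1/f ∝ 1/sin φ.
V₂ = V₁ · sin φ₁ / sin φ₂ = 97.2 × sin 35° / sin 67°
V₂ = 97.2 × 0.5736/0.9205 = 60.6 knots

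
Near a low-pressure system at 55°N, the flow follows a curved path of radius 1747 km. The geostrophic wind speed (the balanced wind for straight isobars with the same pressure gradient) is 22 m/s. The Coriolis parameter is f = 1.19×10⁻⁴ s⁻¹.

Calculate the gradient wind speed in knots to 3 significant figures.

39.0 knots

Around a low, centrifugal force acts outward with Coriolis, so pressure-gradient force balances both:
(1/ρ)|∂P/∂n| = fV + V²/R  →  V² + fR·V − fR·V_g = 0
With fR = 1.19×10⁻⁴ × 1747×10³ m = 208 m/s:
V = [−fR + √((fR)² + 4 fR V_g)]/2 = [−208 + √(208² + 4×208×22)]/2 = 20.1 m/s
Subgeostrophic (V < V_g = 22 m/s), as expected around a low.
Converting: 20.1 m/s × 1.944 = 39.0 knots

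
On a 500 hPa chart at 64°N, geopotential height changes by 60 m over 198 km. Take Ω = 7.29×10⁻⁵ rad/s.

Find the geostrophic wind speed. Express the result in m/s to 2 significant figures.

23 m/s

Coriolis parameter at 64°N:
f = 2Ω sin φ = 2 × 7.29×10⁻⁵ × sin 64° = 1.31×10⁻⁴ s⁻¹
Height gradient: |∂Z/∂n| = 60 m / 198000 m = 3.03×10⁻⁴
On a pressure surface, geostrophic balance gives V_g = (g/f)|∂Z/∂n|:
V_g = 9.81 × 3.03×10⁻⁴ / 1.31×10⁻⁴ = 22.7 m/s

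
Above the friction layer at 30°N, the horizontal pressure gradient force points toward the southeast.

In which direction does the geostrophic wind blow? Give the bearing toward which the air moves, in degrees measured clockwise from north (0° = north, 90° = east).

225°

The pressure-gradient force points toward the southeast (bearing 135°).
Geostrophic balance: in the Northern Hemisphere the Coriolis force deflects motion to the right, so the geostrophic wind blows 90° to the right of the pressure-gradient force (low pressure on the left).
Rotating 135° by 90° clockwise gives 225° — the wind blows toward the southwest.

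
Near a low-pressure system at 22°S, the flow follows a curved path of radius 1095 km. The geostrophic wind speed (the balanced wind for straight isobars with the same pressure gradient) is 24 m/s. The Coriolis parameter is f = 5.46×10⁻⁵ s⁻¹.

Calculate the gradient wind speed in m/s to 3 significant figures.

18.4 m/s

Around a low, centrifugal force acts outward with Coriolis, so pressure-gradient force balances both:
(1/ρ)|∂P/∂n| = fV + V²/R  →  V² + fR·V − fR·V_g = 0
With fR = 5.46×10⁻⁵ × 1095×10³ m = 59.8 m/s:
V = [−fR + √((fR)² + 4 fR V_g)]/2 = [−59.8 + √(59.8² + 4×59.8×24)]/2 = 18.4 m/s
Subgeostrophic (V < V_g = 24 m/s), as expected around a low.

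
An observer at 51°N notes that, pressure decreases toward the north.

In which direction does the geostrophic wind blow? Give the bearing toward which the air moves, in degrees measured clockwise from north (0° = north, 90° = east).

090°

The pressure-gradient force points toward the north (bearing 000°).
Geostrophic balance: in the Northern Hemisphere the Coriolis force deflects motion to the right, so the geostrophic wind blows 90° to the right of the pressure-gradient force (low pressure on the left).
Rotating 000° by 90° clockwise gives 090° — the wind blows toward the east.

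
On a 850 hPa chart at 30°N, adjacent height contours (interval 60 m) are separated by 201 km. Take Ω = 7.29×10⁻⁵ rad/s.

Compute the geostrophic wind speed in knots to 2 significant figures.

Coriolis parameter at 30°N:
f = 2Ω sin φ = 2 × 7.29×10⁻⁵ × sin 30° = 7.29×10⁻⁵ s⁻¹
Height gradient: |∂Z/∂n| = 60 m / 201000 m = 2.99×10⁻⁴
On a pressure surface, geostrophic balance gives V_g = (g/f)|∂Z/∂n|:
V_g = 9.81 × 2.99×10⁻⁴ / 7.29×10⁻⁵ = 40.2 m/s
Converting: 40.2 m/s × 1.944 = 78 knots

78 knots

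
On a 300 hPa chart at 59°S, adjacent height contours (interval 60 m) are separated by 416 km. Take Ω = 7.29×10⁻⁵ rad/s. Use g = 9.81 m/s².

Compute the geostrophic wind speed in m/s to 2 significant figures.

Coriolis parameter at 59°S:
f = 2Ω sin φ = 2 × 7.29×10⁻⁵ × sin 59° = 1.25×10⁻⁴ s⁻¹
Height gradient: |∂Z/∂n| = 60 m / 416000 m = 1.44×10⁻⁴
On a pressure surface, geostrophic balance gives V_g = (g/f)|∂Z/∂n|:
V_g = 9.81 × 1.44×10⁻⁴ / 1.25×10⁻⁴ = 11.3 m/s

11 m/s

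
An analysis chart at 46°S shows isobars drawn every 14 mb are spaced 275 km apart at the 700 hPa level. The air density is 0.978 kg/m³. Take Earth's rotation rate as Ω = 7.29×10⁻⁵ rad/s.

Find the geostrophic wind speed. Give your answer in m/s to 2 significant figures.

Coriolis parameter at 46°S:
f = 2Ω sin φ = 2 × 7.29×10⁻⁵ × sin 46° = 1.05×10⁻⁴ s⁻¹
Pressure gradient: |∂P/∂n| = 1400 Pa / 275000 m = 5.09×10⁻³ Pa/m
Geostrophic balance (pressure-gradient force = Coriolis force):
V_g = (1/(fρ)) |∂P/∂n| = 5.09×10⁻³ / (1.05×10⁻⁴ × 0.978) = 49.6 m/s

50 m/s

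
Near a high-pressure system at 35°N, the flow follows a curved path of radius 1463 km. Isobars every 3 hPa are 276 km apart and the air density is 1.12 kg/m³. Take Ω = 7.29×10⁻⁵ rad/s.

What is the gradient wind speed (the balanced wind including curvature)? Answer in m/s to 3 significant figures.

13.0 m/s

Coriolis parameter at 35°N:
f = 2Ω sin φ = 2 × 7.29×10⁻⁵ × sin 35° = 8.36×10⁻⁵ s⁻¹
Pressure gradient: |∂P/∂n| = 300 Pa / 276000 m = 1.09×10⁻³ Pa/m
Geostrophic speed: V_g = |∂P/∂n|/(fρ) = 1.09×10⁻³/(8.36×10⁻⁵ × 1.12) = 11.6 m/s
Around a high, pressure-gradient force acts outward with centrifugal, so Coriolis balances both:
fV = (1/ρ)|∂P/∂n| + V²/R  →  V² − fR·V + fR·V_g = 0
With fR = 8.36×10⁻⁵ × 1463×10³ m = 122 m/s:
V = [fR − √((fR)² − 4 fR V_g)]/2 = [122 − √(122² − 4×122×11.6)]/2 = 13 m/s
Supergeostrophic (V > V_g = 11.6 m/s), as expected around a high.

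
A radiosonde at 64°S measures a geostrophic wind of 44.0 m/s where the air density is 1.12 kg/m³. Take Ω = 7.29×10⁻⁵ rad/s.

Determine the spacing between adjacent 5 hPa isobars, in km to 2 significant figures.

77 km

Coriolis parameter at 64°S:
f = 2Ω sin φ = 2 × 7.29×10⁻⁵ × sin 64° = 1.31×10⁻⁴ s⁻¹
Geostrophic balance rearranged: |∂P/∂n| = f ρ V_g
|∂P/∂n| = 1.31×10⁻⁴ × 1.12 × 44.0 = 6.46×10⁻³ Pa/m
Isobar spacing: Δn = ΔP/|∂P/∂n| = 500 Pa / 6.46×10⁻³ Pa/m = 77425 m ≈ 77 km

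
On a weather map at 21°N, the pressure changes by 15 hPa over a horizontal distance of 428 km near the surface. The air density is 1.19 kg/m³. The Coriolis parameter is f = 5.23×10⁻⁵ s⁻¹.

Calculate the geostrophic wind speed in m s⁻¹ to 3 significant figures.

56.3 m s⁻¹

Pressure gradient: |∂P/∂n| = 1500 Pa / 428000 m = 3.50×10⁻³ Pa/m
Geostrophic balance (pressure-gradient force = Coriolis force):
V_g = (1/(fρ)) |∂P/∂n| = 3.50×10⁻³ / (5.23×10⁻⁵ × 1.19) = 56.3 m/s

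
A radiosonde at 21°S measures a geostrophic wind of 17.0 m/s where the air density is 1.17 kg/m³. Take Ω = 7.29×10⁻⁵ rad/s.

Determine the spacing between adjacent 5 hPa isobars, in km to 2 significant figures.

Coriolis parameter at 21°S:
f = 2Ω sin φ = 2 × 7.29×10⁻⁵ × sin 21° = 5.23×10⁻⁵ s⁻¹
Geostrophic balance rearranged: |∂P/∂n| = f ρ V_g
|∂P/∂n| = 5.23×10⁻⁵ × 1.17 × 17.0 = 1.04×10⁻³ Pa/m
Isobar spacing: Δn = ΔP/|∂P/∂n| = 500 Pa / 1.04×10⁻³ Pa/m = 481115 m ≈ 480 km

480 km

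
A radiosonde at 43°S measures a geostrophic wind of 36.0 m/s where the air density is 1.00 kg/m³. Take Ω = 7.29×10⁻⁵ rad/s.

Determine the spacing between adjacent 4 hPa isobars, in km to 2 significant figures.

Coriolis parameter at 43°S:
f = 2Ω sin φ = 2 × 7.29×10⁻⁵ × sin 43° = 9.94×10⁻⁵ s⁻¹
Geostrophic balance rearranged: |∂P/∂n| = f ρ V_g
|∂P/∂n| = 9.94×10⁻⁵ × 1.00 × 36.0 = 3.58×10⁻³ Pa/m
Isobar spacing: Δn = ΔP/|∂P/∂n| = 400 Pa / 3.58×10⁻³ Pa/m = 111742 m ≈ 110 km

110 km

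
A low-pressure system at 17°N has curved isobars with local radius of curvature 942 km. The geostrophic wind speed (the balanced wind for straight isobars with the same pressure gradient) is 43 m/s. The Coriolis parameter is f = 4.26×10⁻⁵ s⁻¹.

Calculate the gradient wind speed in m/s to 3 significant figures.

26.1 m/s

Around a low, centrifugal force acts outward with Coriolis, so pressure-gradient force balances both:
(1/ρ)|∂P/∂n| = fV + V²/R  →  V² + fR·V − fR·V_g = 0
With fR = 4.26×10⁻⁵ × 942×10³ m = 40.1 m/s:
V = [−fR + √((fR)² + 4 fR V_g)]/2 = [−40.1 + √(40.1² + 4×40.1×43)]/2 = 26.1 m/s
Subgeostrophic (V < V_g = 43 m/s), as expected around a low.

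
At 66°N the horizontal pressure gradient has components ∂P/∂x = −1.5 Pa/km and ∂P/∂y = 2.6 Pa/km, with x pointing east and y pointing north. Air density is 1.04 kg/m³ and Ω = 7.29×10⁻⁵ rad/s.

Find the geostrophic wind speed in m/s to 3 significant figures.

Coriolis parameter at 66°N:
f = 2Ω sin φ = 2 × 7.29×10⁻⁵ × sin 66° = 1.33×10⁻⁴ s⁻¹
Component geostrophic relations (x east, y north):
u_g = −(1/(fρ)) ∂P/∂y,  v_g = (1/(fρ)) ∂P/∂x
u_g = −(2.6×10⁻³)/(1.33×10⁻⁴ × 1.04) = −18.8 m/s;  v_g = (−1.5×10⁻³)/(1.33×10⁻⁴ × 1.04) = −10.8 m/s
|V_g| = √(u_g² + v_g²) = 21.7 m/s

21.7 m/s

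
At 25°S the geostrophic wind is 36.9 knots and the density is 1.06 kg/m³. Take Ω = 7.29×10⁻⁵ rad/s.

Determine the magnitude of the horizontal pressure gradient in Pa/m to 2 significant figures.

Coriolis parameter at 25°S:
f = 2Ω sin φ = 2 × 7.29×10⁻⁵ × sin 25° = 6.16×10⁻⁵ s⁻¹
Wind speed in SI: 36.9 knots = 19.0 m/s
Geostrophic balance rearranged: |∂P/∂n| = f ρ V_g
|∂P/∂n| = 6.16×10⁻⁵ × 1.06 × 19.0 = 1.24×10⁻³ Pa/m

1.2×10⁻³ Pa/m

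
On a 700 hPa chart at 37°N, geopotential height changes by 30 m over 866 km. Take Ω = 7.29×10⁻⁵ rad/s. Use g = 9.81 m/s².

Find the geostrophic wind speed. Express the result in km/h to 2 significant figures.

Coriolis parameter at 37°N:
f = 2Ω sin φ = 2 × 7.29×10⁻⁵ × sin 37° = 8.77×10⁻⁵ s⁻¹
Height gradient: |∂Z/∂n| = 30 m / 866000 m = 3.46×10⁻⁵
On a pressure surface, geostrophic balance gives V_g = (g/f)|∂Z/∂n|:
V_g = 9.81 × 3.46×10⁻⁵ / 8.77×10⁻⁵ = 3.87 m/s
Converting: 3.87 m/s × 3.6 = 14 km/h

14 km/h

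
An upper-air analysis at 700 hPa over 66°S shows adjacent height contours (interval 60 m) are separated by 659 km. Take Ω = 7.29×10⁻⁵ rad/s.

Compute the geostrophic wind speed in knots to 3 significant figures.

13.0 knots

Coriolis parameter at 66°S:
f = 2Ω sin φ = 2 × 7.29×10⁻⁵ × sin 66° = 1.33×10⁻⁴ s⁻¹
Height gradient: |∂Z/∂n| = 60 m / 659000 m = 9.10×10⁻⁵
On a pressure surface, geostrophic balance gives V_g = (g/f)|∂Z/∂n|:
V_g = 9.81 × 9.10×10⁻⁵ / 1.33×10⁻⁴ = 6.71 m/s
Converting: 6.71 m/s × 1.944 = 13.0 knots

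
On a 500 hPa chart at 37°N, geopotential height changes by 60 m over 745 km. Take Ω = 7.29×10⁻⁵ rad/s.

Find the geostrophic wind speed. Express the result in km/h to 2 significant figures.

Coriolis parameter at 37°N:
f = 2Ω sin φ = 2 × 7.29×10⁻⁵ × sin 37° = 8.77×10⁻⁵ s⁻¹
Height gradient: |∂Z/∂n| = 60 m / 745000 m = 8.05×10⁻⁵
On a pressure surface, geostrophic balance gives V_g = (g/f)|∂Z/∂n|:
V_g = 9.81 × 8.05×10⁻⁵ / 8.77×10⁻⁵ = 9.00 m/s
Converting: 9.00 m/s × 3.6 = 32 km/h

32 km/h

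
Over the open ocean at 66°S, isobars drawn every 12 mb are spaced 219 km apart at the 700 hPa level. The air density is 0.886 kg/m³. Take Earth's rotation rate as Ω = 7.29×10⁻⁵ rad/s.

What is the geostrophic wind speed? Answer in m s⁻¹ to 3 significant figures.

46.4 m s⁻¹

Coriolis parameter at 66°S:
f = 2Ω sin φ = 2 × 7.29×10⁻⁵ × sin 66° = 1.33×10⁻⁴ s⁻¹
Pressure gradient: |∂P/∂n| = 1200 Pa / 219000 m = 5.48×10⁻³ Pa/m
Geostrophic balance (pressure-gradient force = Coriolis force):
V_g = (1/(fρ)) |∂P/∂n| = 5.48×10⁻³ / (1.33×10⁻⁴ × 0.886) = 46.4 m/s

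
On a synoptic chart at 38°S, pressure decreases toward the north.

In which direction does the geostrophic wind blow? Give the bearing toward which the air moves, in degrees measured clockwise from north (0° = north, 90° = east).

The pressure-gradient force points toward the north (bearing 000°).
Geostrophic balance: in the Southern Hemisphere the Coriolis force deflects motion to the left, so the geostrophic wind blows 90° to the left of the pressure-gradient force (low pressure on the right).
Rotating 000° by 90° counterclockwise gives 270° — the wind blows toward the west.

270°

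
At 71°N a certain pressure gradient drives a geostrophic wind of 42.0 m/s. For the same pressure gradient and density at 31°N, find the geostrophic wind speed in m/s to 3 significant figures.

77.1 m/s

With the same pressure gradient and density, V_g ∝ 1/f ∝ 1/sin φ.
V₂ = V₁ · sin φ₁ / sin φ₂ = 42.0 × sin 71° / sin 31°
V₂ = 42.0 × 0.9455/0.5150 = 77.1 m/s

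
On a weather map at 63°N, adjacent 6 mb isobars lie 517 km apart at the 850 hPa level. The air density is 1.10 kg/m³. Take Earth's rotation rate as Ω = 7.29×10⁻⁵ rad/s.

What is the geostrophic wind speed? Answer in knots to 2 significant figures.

16 knots

Coriolis parameter at 63°N:
f = 2Ω sin φ = 2 × 7.29×10⁻⁵ × sin 63° = 1.30×10⁻⁴ s⁻¹
Pressure gradient: |∂P/∂n| = 600 Pa / 517000 m = 1.16×10⁻³ Pa/m
Geostrophic balance (pressure-gradient force = Coriolis force):
V_g = (1/(fρ)) |∂P/∂n| = 1.16×10⁻³ / (1.30×10⁻⁴ × 1.10) = 8.12 m/s
Converting: 8.12 m/s × 1.944 = 16 knots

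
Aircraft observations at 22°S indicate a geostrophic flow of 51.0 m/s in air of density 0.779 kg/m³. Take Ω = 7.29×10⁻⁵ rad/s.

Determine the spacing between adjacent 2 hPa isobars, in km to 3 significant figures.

92.2 km

Coriolis parameter at 22°S:
f = 2Ω sin φ = 2 × 7.29×10⁻⁵ × sin 22° = 5.46×10⁻⁵ s⁻¹
Geostrophic balance rearranged: |∂P/∂n| = f ρ V_g
|∂P/∂n| = 5.46×10⁻⁵ × 0.779 × 51.0 = 2.17×10⁻³ Pa/m
Isobar spacing: Δn = ΔP/|∂P/∂n| = 200 Pa / 2.17×10⁻³ Pa/m = 92170 m ≈ 92.2 km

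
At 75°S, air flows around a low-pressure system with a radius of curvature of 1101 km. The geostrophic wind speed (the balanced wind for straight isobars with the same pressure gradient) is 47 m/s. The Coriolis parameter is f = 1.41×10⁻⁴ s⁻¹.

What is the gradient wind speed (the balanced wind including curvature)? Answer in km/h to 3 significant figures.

Around a low, centrifugal force acts outward with Coriolis, so pressure-gradient force balances both:
(1/ρ)|∂P/∂n| = fV + V²/R  →  V² + fR·V − fR·V_g = 0
With fR = 1.41×10⁻⁴ × 1101×10³ m = 155 m/s:
V = [−fR + √((fR)² + 4 fR V_g)]/2 = [−155 + √(155² + 4×155×47)]/2 = 37.8 m/s
Subgeostrophic (V < V_g = 47 m/s), as expected around a low.
Converting: 37.8 m/s × 3.6 = 136 km/h

136 km/h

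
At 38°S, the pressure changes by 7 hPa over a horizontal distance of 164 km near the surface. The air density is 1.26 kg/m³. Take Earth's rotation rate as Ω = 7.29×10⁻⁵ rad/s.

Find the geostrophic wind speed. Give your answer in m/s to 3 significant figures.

Coriolis parameter at 38°S:
f = 2Ω sin φ = 2 × 7.29×10⁻⁵ × sin 38° = 8.98×10⁻⁵ s⁻¹
Pressure gradient: |∂P/∂n| = 700 Pa / 164000 m = 4.27×10⁻³ Pa/m
Geostrophic balance (pressure-gradient force = Coriolis force):
V_g = (1/(fρ)) |∂P/∂n| = 4.27×10⁻³ / (8.98×10⁻⁵ × 1.26) = 37.7 m/s

37.7 m/s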